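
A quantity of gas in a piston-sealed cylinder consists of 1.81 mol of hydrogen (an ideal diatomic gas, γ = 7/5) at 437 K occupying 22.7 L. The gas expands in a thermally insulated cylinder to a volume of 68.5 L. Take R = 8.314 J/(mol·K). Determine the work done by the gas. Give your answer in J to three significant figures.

W ≈ 5870 J

Adiabatic: TV^(γ−1) = const with γ = 7/5.
T₂ = T₁ (V₁/V₂)^(γ−1) = 437 × (22.7/68.5)^0.4 = 437 × 0.6429 = 280.9 K.
W_by = nCᵥ(T₁ − T₂) = (1.81)(20.79)(437 − 280.9) = 5871 J.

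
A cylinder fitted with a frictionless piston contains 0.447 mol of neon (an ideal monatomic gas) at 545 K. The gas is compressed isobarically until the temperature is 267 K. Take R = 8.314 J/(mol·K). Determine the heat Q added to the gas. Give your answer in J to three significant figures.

Isobaric: W = nRΔT = (0.447)(8.314)(-278) = -1033 J.
ΔU = nCᵥΔT with Cᵥ = 3R/2: ΔU = (0.447)(12.47)(-278) = -1550 J.
Q = ΔU + W = -1550 − 1033 = -2583 J.

Q ≈ -2580 J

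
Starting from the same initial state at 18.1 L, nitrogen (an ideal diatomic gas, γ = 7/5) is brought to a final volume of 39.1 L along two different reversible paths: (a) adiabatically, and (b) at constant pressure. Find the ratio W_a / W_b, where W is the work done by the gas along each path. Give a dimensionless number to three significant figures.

Path (a) adiabatic: W = P₁V₁(1 − (V₁/V₂)^(γ−1))/(γ−1) → W_a/(P₁V₁) = 0.6629.
Path (b) isobaric: W = P₁(V₂ − V₁) → W_b/(P₁V₁) = 1.16.
W_a / W_b = 0.6629 / 1.16 = 0.5713.

W_a / W_b ≈ 0.571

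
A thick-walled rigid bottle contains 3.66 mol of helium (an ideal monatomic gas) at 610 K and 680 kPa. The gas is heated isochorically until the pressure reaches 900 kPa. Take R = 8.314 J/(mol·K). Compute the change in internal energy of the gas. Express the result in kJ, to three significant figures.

Constant volume ⇒ W = 0, so Q = ΔU = nCᵥΔT with Cᵥ = 3R/2 = 12.47 J/(mol·K).
At constant V, T₂/T₁ = P₂/P₁ ⇒ ΔT = T₁(P₂/P₁ − 1) = 610·(900/680 − 1) = 197.4 K.
ΔU = (3.66)(12.47)(197.4) = 9008 J.

ΔU ≈ 9.01 kJ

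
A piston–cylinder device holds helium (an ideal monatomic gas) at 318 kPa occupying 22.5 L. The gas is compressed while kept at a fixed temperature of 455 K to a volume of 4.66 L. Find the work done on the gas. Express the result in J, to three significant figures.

Isothermal: W = nRT ln(V₂/V₁) = P₁V₁ ln(V₂/V₁).
P₁V₁ = (318 kPa)(22.5 L) = 7155 J.
W = 7155 × ln(4.66/22.5) = 7155 × -1.574
W_by_gas = -11266 J; work on gas = −W_by = 11266 J.

W ≈ 11300 J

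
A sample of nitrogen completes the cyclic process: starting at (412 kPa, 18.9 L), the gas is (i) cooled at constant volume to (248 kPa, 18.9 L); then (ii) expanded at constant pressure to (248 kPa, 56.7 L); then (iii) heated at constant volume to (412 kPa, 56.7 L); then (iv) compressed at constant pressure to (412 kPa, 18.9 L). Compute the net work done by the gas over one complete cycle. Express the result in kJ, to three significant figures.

Constant-volume legs do no work.
W(ii) = (248)(56.7 − 18.9) = 9374 J; W(iv) = (412)(18.9 − 56.7) = -15574 J.
W_net = 9374 − 15574 = -6199 J (the counter-clockwise enclosed area).

W_net ≈ -6.20 kJ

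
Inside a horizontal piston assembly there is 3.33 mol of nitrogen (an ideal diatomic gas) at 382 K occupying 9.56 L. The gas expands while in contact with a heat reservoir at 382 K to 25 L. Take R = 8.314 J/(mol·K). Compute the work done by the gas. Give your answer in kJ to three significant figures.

W ≈ 10.2 kJ

Isothermal: W = nRT ln(V₂/V₁).
W = (3.33)(8.314)(382) × ln(25/9.56)
  = 10576 × 0.9613
W_by_gas = 10166 J.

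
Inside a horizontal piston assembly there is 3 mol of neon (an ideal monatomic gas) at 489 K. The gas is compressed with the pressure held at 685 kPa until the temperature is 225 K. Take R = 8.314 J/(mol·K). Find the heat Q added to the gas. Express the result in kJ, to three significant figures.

Isobaric: W = nRΔT = (3)(8.314)(-264) = -6585 J.
ΔU = nCᵥΔT with Cᵥ = 3R/2: ΔU = (3)(12.47)(-264) = -9877 J.
Q = ΔU + W = -9877 − 6585 = -16462 J.

Q ≈ -16.5 kJ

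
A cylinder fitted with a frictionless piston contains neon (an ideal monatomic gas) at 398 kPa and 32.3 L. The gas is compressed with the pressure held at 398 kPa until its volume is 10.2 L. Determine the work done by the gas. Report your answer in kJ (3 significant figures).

W ≈ -8.80 kJ

Isobaric: W = P ΔV.
W = (398 kPa)(10.2 − 32.3 L) = (398)(-22.1) = -8796 J.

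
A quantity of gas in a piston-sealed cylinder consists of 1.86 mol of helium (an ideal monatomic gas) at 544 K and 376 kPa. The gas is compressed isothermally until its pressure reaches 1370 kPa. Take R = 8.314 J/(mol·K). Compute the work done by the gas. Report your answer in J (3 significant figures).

W ≈ -10900 J

Isothermal process: W = nRT ln(V₂/V₁) = nRT ln(P₁/P₂).
W = (1.86)(8.314)(544) × ln(376/1370)
  = 8412 × ln(0.2745) = 8412 × -1.293
W_by_gas = -10877 J.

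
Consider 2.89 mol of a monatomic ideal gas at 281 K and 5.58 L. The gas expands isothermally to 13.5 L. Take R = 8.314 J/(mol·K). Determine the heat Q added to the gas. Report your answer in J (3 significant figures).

Isothermal ⇒ ΔU = 0, so Q = W = nRT ln(V₂/V₁).
Q = (2.89)(8.314)(281) ln(13.5/5.58) = 6752 × 0.8835 = 5965 J.

Q ≈ 5970 J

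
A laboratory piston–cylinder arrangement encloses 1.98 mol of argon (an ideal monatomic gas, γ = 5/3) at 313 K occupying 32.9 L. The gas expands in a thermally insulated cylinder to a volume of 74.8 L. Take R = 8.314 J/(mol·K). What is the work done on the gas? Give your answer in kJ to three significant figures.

W ≈ -3.26 kJ

Adiabatic: TV^(γ−1) = const with γ = 5/3.
T₂ = T₁ (V₁/V₂)^(γ−1) = 313 × (32.9/74.8)^0.667 = 313 × 0.5784 = 181 K.
W_by = nCᵥ(T₁ − T₂) = (1.98)(12.47)(313 − 181) = 3259 J.
Work on gas = −W_by = -3259 J.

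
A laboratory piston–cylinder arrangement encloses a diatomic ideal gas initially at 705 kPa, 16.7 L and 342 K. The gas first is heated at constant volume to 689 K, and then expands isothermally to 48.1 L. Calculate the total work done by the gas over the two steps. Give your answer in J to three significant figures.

W_total ≈ 25100 J

Step 1 (isochoric): W = 0 (constant volume).
After step 1: P = 1420 kPa (V unchanged).
Step 2 (isothermal): W = P₁V₁ ln(V₂/V₁) = (23719) ln(48.1/16.7) = 25092 J.
W_total = 0 + 25092 = 25092 J.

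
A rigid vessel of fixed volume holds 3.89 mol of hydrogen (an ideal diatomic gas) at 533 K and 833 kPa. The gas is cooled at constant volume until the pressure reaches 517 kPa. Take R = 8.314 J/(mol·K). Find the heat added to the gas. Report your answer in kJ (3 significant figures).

Constant volume ⇒ W = 0, so Q = ΔU = nCᵥΔT with Cᵥ = 5R/2 = 20.79 J/(mol·K).
At constant V, T₂/T₁ = P₂/P₁ ⇒ ΔT = T₁(P₂/P₁ − 1) = 533·(517/833 − 1) = -202.2 K.
ΔU = (3.89)(20.79)(-202.2) = -16348 J.

Q ≈ -16.3 kJ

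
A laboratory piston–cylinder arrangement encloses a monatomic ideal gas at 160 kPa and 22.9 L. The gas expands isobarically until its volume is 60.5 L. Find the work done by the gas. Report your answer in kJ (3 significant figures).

W ≈ 6.02 kJ

Isobaric: W = P ΔV.
W = (160 kPa)(60.5 − 22.9 L) = (160)(37.6) = 6016 J.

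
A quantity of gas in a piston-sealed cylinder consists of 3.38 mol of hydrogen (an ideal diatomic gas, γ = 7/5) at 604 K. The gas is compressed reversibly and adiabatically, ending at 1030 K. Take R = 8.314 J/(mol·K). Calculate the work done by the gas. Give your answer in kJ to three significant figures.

Adiabatic ⇒ Q = 0, so W_by = −ΔU = nCᵥ(T₁ − T₂).
Cᵥ = 5R/2 = 20.79 J/(mol·K).
W = (3.38)(20.79)(604 − 1030) = -29928 J.

W ≈ -29.9 kJ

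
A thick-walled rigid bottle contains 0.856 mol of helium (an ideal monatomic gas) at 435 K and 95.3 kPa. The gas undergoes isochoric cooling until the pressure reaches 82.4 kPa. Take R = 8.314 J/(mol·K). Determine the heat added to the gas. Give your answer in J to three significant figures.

Q ≈ -629 J

Constant volume ⇒ W = 0, so Q = ΔU = nCᵥΔT with Cᵥ = 3R/2 = 12.47 J/(mol·K).
At constant V, T₂/T₁ = P₂/P₁ ⇒ ΔT = T₁(P₂/P₁ − 1) = 435·(82.4/95.3 − 1) = -58.88 K.
ΔU = (0.856)(12.47)(-58.88) = -628.6 J.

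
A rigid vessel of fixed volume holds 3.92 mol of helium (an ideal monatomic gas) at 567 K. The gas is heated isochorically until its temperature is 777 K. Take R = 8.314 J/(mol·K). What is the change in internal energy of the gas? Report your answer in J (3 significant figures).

ΔU ≈ 10300 J

Constant volume ⇒ W = 0, so Q = ΔU = nCᵥΔT with Cᵥ = 3R/2 = 12.47 J/(mol·K).
ΔU = (3.92)(12.47)(777 − 567) = 10266 J.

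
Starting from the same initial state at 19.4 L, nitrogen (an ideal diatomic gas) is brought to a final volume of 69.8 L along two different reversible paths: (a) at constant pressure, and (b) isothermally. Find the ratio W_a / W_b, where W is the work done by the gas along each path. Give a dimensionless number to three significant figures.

W_a / W_b ≈ 2.03

Path (a) isobaric: W = P₁(V₂ − V₁) → W_a/(P₁V₁) = 2.598.
Path (b) isothermal: W = P₁V₁ ln(V₂/V₁) → W_b/(P₁V₁) = 1.28.
W_a / W_b = 2.598 / 1.28 = 2.029.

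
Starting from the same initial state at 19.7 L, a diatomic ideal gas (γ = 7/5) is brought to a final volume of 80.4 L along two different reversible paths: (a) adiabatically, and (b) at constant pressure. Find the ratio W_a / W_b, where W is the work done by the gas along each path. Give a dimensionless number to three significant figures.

W_a / W_b ≈ 0.349

Path (a) adiabatic: W = P₁V₁(1 − (V₁/V₂)^(γ−1))/(γ−1) → W_a/(P₁V₁) = 1.076.
Path (b) isobaric: W = P₁(V₂ − V₁) → W_b/(P₁V₁) = 3.081.
W_a / W_b = 1.076 / 3.081 = 0.3491.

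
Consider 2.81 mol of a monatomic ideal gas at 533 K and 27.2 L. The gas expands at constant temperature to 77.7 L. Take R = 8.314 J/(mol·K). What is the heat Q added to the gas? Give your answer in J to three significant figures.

Isothermal ⇒ ΔU = 0, so Q = W = nRT ln(V₂/V₁).
Q = (2.81)(8.314)(533) ln(77.7/27.2) = 12452 × 1.05 = 13070 J.

Q ≈ 13100 J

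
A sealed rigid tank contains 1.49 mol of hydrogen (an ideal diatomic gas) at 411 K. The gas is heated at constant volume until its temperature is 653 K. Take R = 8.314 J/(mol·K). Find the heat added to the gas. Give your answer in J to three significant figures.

Constant volume ⇒ W = 0, so Q = ΔU = nCᵥΔT with Cᵥ = 5R/2 = 20.79 J/(mol·K).
ΔU = (1.49)(20.79)(653 − 411) = 7495 J.

Q ≈ 7490 J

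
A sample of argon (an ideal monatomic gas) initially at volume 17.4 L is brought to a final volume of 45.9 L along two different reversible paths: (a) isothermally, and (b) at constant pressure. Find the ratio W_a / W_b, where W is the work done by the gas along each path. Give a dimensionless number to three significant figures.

Path (a) isothermal: W = P₁V₁ ln(V₂/V₁) → W_a/(P₁V₁) = 0.97.
Path (b) isobaric: W = P₁(V₂ − V₁) → W_b/(P₁V₁) = 1.638.
W_a / W_b = 0.97 / 1.638 = 0.5922.

W_a / W_b ≈ 0.592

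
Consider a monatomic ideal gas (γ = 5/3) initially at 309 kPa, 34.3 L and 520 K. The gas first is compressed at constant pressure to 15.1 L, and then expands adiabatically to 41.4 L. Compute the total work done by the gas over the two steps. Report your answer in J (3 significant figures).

W_total ≈ -2510 J

Step 1 (isobaric): W = PΔV = (309 kPa)(15.1 − 34.3 L) = -5933 J.
After step 1: P = 309 kPa, V = 15.1 L, T = 228.9 K.
Step 2 (adiabatic): W = (P₁V₁ − P₂V₂)/(γ−1) = (4666 − 2382)/0.667 = 3426 J.
W_total = -5933 + 3426 = -2507 J.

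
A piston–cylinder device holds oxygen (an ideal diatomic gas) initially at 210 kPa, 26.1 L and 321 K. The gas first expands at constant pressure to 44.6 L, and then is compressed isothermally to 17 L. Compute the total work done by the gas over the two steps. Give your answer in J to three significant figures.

Step 1 (isobaric): W = PΔV = (210 kPa)(44.6 − 26.1 L) = 3885 J.
After step 1: P = 210 kPa, V = 44.6 L, T = 548.5 K.
Step 2 (isothermal): W = P₁V₁ ln(V₂/V₁) = (9366) ln(17/44.6) = -9034 J.
W_total = 3885 − 9034 = -5149 J.

W_total ≈ -5150 J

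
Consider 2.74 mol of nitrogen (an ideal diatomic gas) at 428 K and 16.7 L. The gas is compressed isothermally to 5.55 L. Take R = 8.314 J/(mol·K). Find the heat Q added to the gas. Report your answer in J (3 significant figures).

Q ≈ -10700 J

Isothermal ⇒ ΔU = 0, so Q = W = nRT ln(V₂/V₁).
Q = (2.74)(8.314)(428) ln(5.55/16.7) = 9750 × -1.102 = -10741 J.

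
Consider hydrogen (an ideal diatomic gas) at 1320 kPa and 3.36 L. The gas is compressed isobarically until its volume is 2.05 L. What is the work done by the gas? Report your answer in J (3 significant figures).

W ≈ -1730 J

Isobaric: W = P ΔV.
W = (1320 kPa)(2.05 − 3.36 L) = (1320)(-1.31) = -1729 J.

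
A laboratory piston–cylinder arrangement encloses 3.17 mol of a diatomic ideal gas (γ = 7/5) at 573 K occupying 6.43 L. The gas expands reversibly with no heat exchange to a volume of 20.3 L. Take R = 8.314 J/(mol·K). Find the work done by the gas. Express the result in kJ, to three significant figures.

W ≈ 13.9 kJ

Adiabatic: TV^(γ−1) = const with γ = 7/5.
T₂ = T₁ (V₁/V₂)^(γ−1) = 573 × (6.43/20.3)^0.4 = 573 × 0.6314 = 361.8 K.
W_by = nCᵥ(T₁ − T₂) = (3.17)(20.79)(573 − 361.8) = 13917 J.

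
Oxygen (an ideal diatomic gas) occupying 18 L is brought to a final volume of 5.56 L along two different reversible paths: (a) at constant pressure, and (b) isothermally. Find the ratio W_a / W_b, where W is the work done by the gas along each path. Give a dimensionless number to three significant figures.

Path (a) isobaric: W = P₁(V₂ − V₁) → W_a/(P₁V₁) = -0.6911.
Path (b) isothermal: W = P₁V₁ ln(V₂/V₁) → W_b/(P₁V₁) = -1.175.
W_a / W_b = -0.6911 / -1.175 = 0.5883.

W_a / W_b ≈ 0.588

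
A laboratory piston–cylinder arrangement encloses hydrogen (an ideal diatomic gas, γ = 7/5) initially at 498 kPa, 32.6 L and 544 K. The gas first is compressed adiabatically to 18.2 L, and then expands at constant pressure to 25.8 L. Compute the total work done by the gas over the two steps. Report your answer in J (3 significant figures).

Step 1 (adiabatic): W = (P₁V₁ − P₂V₂)/(γ−1) = (16235 − 20498)/0.4 = -10657 J.
After step 1: P = 1126 kPa, V = 18.2 L, T = 686.8 K.
Step 2 (isobaric): W = PΔV = (1126 kPa)(25.8 − 18.2 L) = 8559 J.
W_total = -10657 + 8559 = -2098 J.

W_total ≈ -2100 J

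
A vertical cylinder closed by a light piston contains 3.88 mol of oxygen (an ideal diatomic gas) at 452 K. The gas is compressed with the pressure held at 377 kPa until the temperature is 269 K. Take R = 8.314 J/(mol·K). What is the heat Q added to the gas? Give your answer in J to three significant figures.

Isobaric: W = nRΔT = (3.88)(8.314)(-183) = -5903 J.
ΔU = nCᵥΔT with Cᵥ = 5R/2: ΔU = (3.88)(20.79)(-183) = -14758 J.
Q = ΔU + W = -14758 − 5903 = -20661 J.

Q ≈ -20700 J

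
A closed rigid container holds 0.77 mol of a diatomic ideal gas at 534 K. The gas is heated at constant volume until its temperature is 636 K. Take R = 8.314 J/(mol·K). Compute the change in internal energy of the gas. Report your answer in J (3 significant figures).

ΔU ≈ 1630 J

Constant volume ⇒ W = 0, so Q = ΔU = nCᵥΔT with Cᵥ = 5R/2 = 20.79 J/(mol·K).
ΔU = (0.77)(20.79)(636 − 534) = 1632 J.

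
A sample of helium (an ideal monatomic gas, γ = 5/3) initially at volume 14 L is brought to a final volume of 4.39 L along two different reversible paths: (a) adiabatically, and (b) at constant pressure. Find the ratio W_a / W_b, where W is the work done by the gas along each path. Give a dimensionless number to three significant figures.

Path (a) adiabatic: W = P₁V₁(1 − (V₁/V₂)^(γ−1))/(γ−1) → W_a/(P₁V₁) = -1.75.
Path (b) isobaric: W = P₁(V₂ − V₁) → W_b/(P₁V₁) = -0.6864.
W_a / W_b = -1.75 / -0.6864 = 2.549.

W_a / W_b ≈ 2.55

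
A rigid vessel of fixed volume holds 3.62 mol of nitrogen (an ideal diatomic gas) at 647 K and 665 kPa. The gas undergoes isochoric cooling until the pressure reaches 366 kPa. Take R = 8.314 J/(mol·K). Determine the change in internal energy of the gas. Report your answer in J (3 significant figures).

Constant volume ⇒ W = 0, so Q = ΔU = nCᵥΔT with Cᵥ = 5R/2 = 20.79 J/(mol·K).
At constant V, T₂/T₁ = P₂/P₁ ⇒ ΔT = T₁(P₂/P₁ − 1) = 647·(366/665 − 1) = -290.9 K.
ΔU = (3.62)(20.79)(-290.9) = -21888 J.

ΔU ≈ -21900 J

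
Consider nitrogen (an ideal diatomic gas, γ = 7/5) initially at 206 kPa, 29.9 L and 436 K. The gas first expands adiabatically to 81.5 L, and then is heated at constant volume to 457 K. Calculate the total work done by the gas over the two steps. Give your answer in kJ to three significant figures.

W_total ≈ 5.09 kJ

Step 1 (adiabatic): W = (P₁V₁ − P₂V₂)/(γ−1) = (6159 − 4124)/0.4 = 5088 J.
Step 2 (isochoric): W = 0 (constant volume).
W_total = 5088 + 0 = 5088 J.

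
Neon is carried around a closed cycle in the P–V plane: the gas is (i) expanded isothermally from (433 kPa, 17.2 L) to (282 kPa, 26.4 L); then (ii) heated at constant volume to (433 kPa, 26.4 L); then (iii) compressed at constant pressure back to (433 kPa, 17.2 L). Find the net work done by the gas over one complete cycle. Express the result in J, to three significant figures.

Leg (i): W = PᵢVᵢ ln(V_f/Vᵢ) = (7448) ln(26.4/17.2) = 3191 J.
Leg (ii): W = 0.
Leg (iii): W = PΔV = (433)(17.2 − 26.4) = -3984 J.
W_net = 3191 − 3984 = -792.6 J.

W_net ≈ -793 J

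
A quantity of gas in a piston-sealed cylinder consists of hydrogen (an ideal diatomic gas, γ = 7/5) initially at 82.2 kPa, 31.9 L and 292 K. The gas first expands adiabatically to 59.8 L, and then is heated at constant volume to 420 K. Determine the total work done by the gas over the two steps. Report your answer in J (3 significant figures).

W_total ≈ 1460 J

Step 1 (adiabatic): W = (P₁V₁ − P₂V₂)/(γ−1) = (2622 − 2039)/0.4 = 1457 J.
Step 2 (isochoric): W = 0 (constant volume).
W_total = 1457 + 0 = 1457 J.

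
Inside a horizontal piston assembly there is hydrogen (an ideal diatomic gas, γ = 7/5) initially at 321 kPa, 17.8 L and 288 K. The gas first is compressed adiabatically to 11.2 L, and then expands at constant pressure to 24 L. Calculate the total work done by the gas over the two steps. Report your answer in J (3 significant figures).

W_total ≈ 4950 J

Step 1 (adiabatic): W = (P₁V₁ − P₂V₂)/(γ−1) = (5714 − 6877)/0.4 = -2908 J.
After step 1: P = 614 kPa, V = 11.2 L, T = 346.6 K.
Step 2 (isobaric): W = PΔV = (614 kPa)(24 − 11.2 L) = 7860 J.
W_total = -2908 + 7860 = 4951 J.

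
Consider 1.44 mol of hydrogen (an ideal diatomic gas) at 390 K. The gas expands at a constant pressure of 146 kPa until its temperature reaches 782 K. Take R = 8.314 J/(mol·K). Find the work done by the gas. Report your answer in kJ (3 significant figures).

Isobaric: W = P ΔV = nR ΔT.
W = (1.44)(8.314)(782 − 390) = 4693 J.

W ≈ 4.69 kJ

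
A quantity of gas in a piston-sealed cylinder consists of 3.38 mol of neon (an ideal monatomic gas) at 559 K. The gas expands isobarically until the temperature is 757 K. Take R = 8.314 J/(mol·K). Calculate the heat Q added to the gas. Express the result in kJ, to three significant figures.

Isobaric: W = nRΔT = (3.38)(8.314)(198) = 5564 J.
ΔU = nCᵥΔT with Cᵥ = 3R/2: ΔU = (3.38)(12.47)(198) = 8346 J.
Q = ΔU + W = 8346 + 5564 = 13910 J.

Q ≈ 13.9 kJ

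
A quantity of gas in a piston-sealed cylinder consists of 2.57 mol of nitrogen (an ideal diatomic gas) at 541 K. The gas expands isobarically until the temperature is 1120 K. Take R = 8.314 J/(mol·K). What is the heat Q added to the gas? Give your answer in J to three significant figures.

Q ≈ 43300 J

Isobaric: W = nRΔT = (2.57)(8.314)(579) = 12371 J.
ΔU = nCᵥΔT with Cᵥ = 5R/2: ΔU = (2.57)(20.79)(579) = 30929 J.
Q = ΔU + W = 30929 + 12371 = 43300 J.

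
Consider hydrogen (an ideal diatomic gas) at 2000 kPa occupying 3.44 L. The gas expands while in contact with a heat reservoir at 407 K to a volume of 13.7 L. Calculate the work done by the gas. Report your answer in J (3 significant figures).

Isothermal: W = nRT ln(V₂/V₁) = P₁V₁ ln(V₂/V₁).
P₁V₁ = (2000 kPa)(3.44 L) = 6880 J.
W = 6880 × ln(13.7/3.44) = 6880 × 1.382
W_by_gas = 9508 J.

W ≈ 9510 J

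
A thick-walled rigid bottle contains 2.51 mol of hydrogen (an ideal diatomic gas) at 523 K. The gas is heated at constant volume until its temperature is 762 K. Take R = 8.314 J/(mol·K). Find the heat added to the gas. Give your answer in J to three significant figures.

Q ≈ 12500 J

Constant volume ⇒ W = 0, so Q = ΔU = nCᵥΔT with Cᵥ = 5R/2 = 20.79 J/(mol·K).
ΔU = (2.51)(20.79)(762 − 523) = 12469 J.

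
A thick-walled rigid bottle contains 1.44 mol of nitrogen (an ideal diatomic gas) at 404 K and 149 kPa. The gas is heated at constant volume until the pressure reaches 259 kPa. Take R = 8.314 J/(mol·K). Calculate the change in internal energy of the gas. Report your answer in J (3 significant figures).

Constant volume ⇒ W = 0, so Q = ΔU = nCᵥΔT with Cᵥ = 5R/2 = 20.79 J/(mol·K).
At constant V, T₂/T₁ = P₂/P₁ ⇒ ΔT = T₁(P₂/P₁ − 1) = 404·(259/149 − 1) = 298.3 K.
ΔU = (1.44)(20.79)(298.3) = 8927 J.

ΔU ≈ 8930 J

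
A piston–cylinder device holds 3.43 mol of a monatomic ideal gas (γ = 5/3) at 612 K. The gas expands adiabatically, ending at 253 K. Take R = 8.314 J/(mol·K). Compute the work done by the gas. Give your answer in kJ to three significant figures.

W ≈ 15.4 kJ

Adiabatic ⇒ Q = 0, so W_by = −ΔU = nCᵥ(T₁ − T₂).
Cᵥ = 3R/2 = 12.47 J/(mol·K).
W = (3.43)(12.47)(612 − 253) = 15356 J.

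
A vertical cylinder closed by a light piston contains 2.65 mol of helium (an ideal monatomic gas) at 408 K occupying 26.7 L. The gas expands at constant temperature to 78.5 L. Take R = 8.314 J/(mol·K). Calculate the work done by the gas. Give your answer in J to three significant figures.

W ≈ 9690 J

Isothermal: W = nRT ln(V₂/V₁).
W = (2.65)(8.314)(408) × ln(78.5/26.7)
  = 8989 × 1.078
W_by_gas = 9694 J.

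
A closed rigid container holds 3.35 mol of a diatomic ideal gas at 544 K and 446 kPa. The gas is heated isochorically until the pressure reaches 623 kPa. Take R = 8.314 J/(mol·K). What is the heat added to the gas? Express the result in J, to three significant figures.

Q ≈ 15000 J

Constant volume ⇒ W = 0, so Q = ΔU = nCᵥΔT with Cᵥ = 5R/2 = 20.79 J/(mol·K).
At constant V, T₂/T₁ = P₂/P₁ ⇒ ΔT = T₁(P₂/P₁ − 1) = 544·(623/446 − 1) = 215.9 K.
ΔU = (3.35)(20.79)(215.9) = 15033 J.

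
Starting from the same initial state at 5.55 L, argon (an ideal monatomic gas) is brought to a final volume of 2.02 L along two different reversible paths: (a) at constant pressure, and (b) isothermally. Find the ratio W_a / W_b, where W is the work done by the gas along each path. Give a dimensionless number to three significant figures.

Path (a) isobaric: W = P₁(V₂ − V₁) → W_a/(P₁V₁) = -0.636.
Path (b) isothermal: W = P₁V₁ ln(V₂/V₁) → W_b/(P₁V₁) = -1.011.
W_a / W_b = -0.636 / -1.011 = 0.6293.

W_a / W_b ≈ 0.629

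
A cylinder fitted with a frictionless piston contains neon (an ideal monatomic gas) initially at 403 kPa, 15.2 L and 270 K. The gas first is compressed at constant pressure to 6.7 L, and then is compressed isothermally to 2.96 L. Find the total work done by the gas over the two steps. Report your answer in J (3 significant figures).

Step 1 (isobaric): W = PΔV = (403 kPa)(6.7 − 15.2 L) = -3426 J.
After step 1: P = 403 kPa, V = 6.7 L, T = 119 K.
Step 2 (isothermal): W = P₁V₁ ln(V₂/V₁) = (2700) ln(2.96/6.7) = -2206 J.
W_total = -3426 − 2206 = -5631 J.

W_total ≈ -5630 J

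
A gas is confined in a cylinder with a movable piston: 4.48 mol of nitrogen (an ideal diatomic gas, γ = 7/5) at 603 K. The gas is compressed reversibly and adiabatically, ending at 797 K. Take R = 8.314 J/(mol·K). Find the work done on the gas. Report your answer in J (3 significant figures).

W ≈ 18100 J

Adiabatic ⇒ Q = 0, so W_by = −ΔU = nCᵥ(T₁ − T₂).
Cᵥ = 5R/2 = 20.79 J/(mol·K).
W = (4.48)(20.79)(603 − 797) = -18065 J.
Work on gas = −W_by = 18065 J.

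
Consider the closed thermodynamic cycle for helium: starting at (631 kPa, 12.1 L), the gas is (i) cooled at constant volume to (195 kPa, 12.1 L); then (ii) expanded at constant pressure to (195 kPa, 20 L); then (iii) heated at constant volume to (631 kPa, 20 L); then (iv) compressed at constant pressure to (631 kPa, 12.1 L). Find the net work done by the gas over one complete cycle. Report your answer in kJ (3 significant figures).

W_net ≈ -3.44 kJ

Constant-volume legs do no work.
W(ii) = (195)(20 − 12.1) = 1540 J; W(iv) = (631)(12.1 − 20) = -4985 J.
W_net = 1540 − 4985 = -3444 J (the counter-clockwise enclosed area).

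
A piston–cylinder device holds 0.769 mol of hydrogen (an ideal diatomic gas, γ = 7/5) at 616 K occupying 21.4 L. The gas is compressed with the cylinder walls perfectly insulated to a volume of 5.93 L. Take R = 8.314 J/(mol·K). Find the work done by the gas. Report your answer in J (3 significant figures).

Adiabatic: TV^(γ−1) = const with γ = 7/5.
T₂ = T₁ (V₁/V₂)^(γ−1) = 616 × (21.4/5.93)^0.4 = 616 × 1.671 = 1029 K.
W_by = nCᵥ(T₁ − T₂) = (0.769)(20.79)(616 − 1029) = -6605 J.

W ≈ -6610 J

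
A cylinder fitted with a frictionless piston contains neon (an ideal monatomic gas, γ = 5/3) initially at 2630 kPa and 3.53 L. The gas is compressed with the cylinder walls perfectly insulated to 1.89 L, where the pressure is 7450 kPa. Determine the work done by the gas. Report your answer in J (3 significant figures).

Adiabatic: W = (P₁V₁ − P₂V₂)/(γ − 1) with γ = 5/3.
P₁V₁ = 9284 J, P₂V₂ = 14080 J.
W = (9284 − 14080) / 0.6667 = -7195 J.

W ≈ -7190 J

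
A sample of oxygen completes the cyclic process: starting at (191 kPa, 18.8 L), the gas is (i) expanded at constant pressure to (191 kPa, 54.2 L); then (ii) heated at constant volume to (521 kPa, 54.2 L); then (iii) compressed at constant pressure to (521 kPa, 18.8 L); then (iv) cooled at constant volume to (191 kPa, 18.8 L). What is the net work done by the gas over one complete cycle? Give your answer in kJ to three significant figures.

W_net ≈ -11.7 kJ

Constant-volume legs do no work.
W(i) = (191)(54.2 − 18.8) = 6761 J; W(iii) = (521)(18.8 − 54.2) = -18443 J.
W_net = 6761 − 18443 = -11682 J (the counter-clockwise enclosed area).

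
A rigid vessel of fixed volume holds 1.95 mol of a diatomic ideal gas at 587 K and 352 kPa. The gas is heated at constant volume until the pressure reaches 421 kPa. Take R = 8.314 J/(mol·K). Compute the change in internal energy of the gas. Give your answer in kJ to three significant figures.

ΔU ≈ 4.66 kJ

Constant volume ⇒ W = 0, so Q = ΔU = nCᵥΔT with Cᵥ = 5R/2 = 20.79 J/(mol·K).
At constant V, T₂/T₁ = P₂/P₁ ⇒ ΔT = T₁(P₂/P₁ − 1) = 587·(421/352 − 1) = 115.1 K.
ΔU = (1.95)(20.79)(115.1) = 4664 J.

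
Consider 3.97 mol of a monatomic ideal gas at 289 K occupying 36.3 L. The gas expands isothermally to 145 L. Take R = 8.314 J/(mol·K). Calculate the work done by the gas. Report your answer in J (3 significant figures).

W ≈ 13200 J

Isothermal: W = nRT ln(V₂/V₁).
W = (3.97)(8.314)(289) × ln(145/36.3)
  = 9539 × 1.385
W_by_gas = 13211 J.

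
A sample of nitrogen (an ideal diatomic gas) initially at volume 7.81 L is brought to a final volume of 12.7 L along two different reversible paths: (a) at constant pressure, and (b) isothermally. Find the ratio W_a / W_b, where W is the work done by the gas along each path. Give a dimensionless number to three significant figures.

Path (a) isobaric: W = P₁(V₂ − V₁) → W_a/(P₁V₁) = 0.6261.
Path (b) isothermal: W = P₁V₁ ln(V₂/V₁) → W_b/(P₁V₁) = 0.4862.
W_a / W_b = 0.6261 / 0.4862 = 1.288.

W_a / W_b ≈ 1.29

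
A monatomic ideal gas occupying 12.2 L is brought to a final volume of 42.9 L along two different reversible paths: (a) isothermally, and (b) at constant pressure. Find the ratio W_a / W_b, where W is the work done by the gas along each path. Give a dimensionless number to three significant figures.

W_a / W_b ≈ 0.500

Path (a) isothermal: W = P₁V₁ ln(V₂/V₁) → W_a/(P₁V₁) = 1.257.
Path (b) isobaric: W = P₁(V₂ − V₁) → W_b/(P₁V₁) = 2.516.
W_a / W_b = 1.257 / 2.516 = 0.4997.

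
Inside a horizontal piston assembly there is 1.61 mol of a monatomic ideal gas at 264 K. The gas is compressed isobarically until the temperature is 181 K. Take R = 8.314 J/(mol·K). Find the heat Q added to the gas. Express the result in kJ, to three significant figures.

Isobaric: W = nRΔT = (1.61)(8.314)(-83) = -1111 J.
ΔU = nCᵥΔT with Cᵥ = 3R/2: ΔU = (1.61)(12.47)(-83) = -1666 J.
Q = ΔU + W = -1666 − 1111 = -2777 J.

Q ≈ -2.78 kJ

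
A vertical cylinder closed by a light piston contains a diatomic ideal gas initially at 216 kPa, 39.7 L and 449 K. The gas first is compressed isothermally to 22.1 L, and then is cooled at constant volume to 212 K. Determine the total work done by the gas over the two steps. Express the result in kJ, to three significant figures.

W_total ≈ -5.02 kJ

Step 1 (isothermal): W = P₁V₁ ln(V₂/V₁) = (8575) ln(22.1/39.7) = -5023 J.
Step 2 (isochoric): W = 0 (constant volume).
W_total = -5023 + 0 = -5023 J.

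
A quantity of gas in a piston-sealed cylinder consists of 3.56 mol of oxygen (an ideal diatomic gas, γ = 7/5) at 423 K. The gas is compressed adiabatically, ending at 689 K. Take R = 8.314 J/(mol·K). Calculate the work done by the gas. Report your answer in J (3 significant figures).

Adiabatic ⇒ Q = 0, so W_by = −ΔU = nCᵥ(T₁ − T₂).
Cᵥ = 5R/2 = 20.79 J/(mol·K).
W = (3.56)(20.79)(423 − 689) = -19683 J.

W ≈ -19700 J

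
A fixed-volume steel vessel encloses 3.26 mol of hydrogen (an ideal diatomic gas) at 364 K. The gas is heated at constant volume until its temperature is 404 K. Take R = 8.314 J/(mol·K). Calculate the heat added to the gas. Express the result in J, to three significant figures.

Q ≈ 2710 J

Constant volume ⇒ W = 0, so Q = ΔU = nCᵥΔT with Cᵥ = 5R/2 = 20.79 J/(mol·K).
ΔU = (3.26)(20.79)(404 − 364) = 2710 J.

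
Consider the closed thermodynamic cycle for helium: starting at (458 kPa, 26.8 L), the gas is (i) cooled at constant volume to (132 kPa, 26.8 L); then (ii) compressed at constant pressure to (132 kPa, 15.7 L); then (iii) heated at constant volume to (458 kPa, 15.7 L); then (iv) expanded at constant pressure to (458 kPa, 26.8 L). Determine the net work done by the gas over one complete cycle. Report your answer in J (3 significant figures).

Constant-volume legs do no work.
W(ii) = (132)(15.7 − 26.8) = -1465 J; W(iv) = (458)(26.8 − 15.7) = 5084 J.
W_net = -1465 + 5084 = 3619 J (the clockwise enclosed area).

W_net ≈ 3620 J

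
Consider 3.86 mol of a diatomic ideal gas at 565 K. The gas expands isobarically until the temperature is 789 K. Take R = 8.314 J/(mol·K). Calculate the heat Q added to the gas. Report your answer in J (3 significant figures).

Q ≈ 25200 J

Isobaric: W = nRΔT = (3.86)(8.314)(224) = 7189 J.
ΔU = nCᵥΔT with Cᵥ = 5R/2: ΔU = (3.86)(20.79)(224) = 17972 J.
Q = ΔU + W = 17972 + 7189 = 25160 J.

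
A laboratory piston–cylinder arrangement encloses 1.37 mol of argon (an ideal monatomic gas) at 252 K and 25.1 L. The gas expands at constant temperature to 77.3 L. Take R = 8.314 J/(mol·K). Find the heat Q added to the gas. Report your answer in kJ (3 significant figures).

Isothermal ⇒ ΔU = 0, so Q = W = nRT ln(V₂/V₁).
Q = (1.37)(8.314)(252) ln(77.3/25.1) = 2870 × 1.125 = 3229 J.

Q ≈ 3.23 kJ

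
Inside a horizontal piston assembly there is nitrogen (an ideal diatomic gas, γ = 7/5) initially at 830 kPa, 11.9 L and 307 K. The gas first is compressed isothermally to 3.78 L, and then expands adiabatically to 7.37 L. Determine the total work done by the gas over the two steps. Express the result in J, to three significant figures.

Step 1 (isothermal): W = P₁V₁ ln(V₂/V₁) = (9877) ln(3.78/11.9) = -11327 J.
After step 1: P = 2613 kPa, V = 3.78 L, T = 307 K.
Step 2 (adiabatic): W = (P₁V₁ − P₂V₂)/(γ−1) = (9877 − 7562)/0.4 = 5788 J.
W_total = -11327 + 5788 = -5540 J.

W_total ≈ -5540 J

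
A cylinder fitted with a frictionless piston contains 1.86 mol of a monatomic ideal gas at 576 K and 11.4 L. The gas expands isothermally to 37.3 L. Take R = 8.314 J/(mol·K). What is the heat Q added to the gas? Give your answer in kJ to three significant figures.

Isothermal ⇒ ΔU = 0, so Q = W = nRT ln(V₂/V₁).
Q = (1.86)(8.314)(576) ln(37.3/11.4) = 8907 × 1.185 = 10559 J.

Q ≈ 10.6 kJ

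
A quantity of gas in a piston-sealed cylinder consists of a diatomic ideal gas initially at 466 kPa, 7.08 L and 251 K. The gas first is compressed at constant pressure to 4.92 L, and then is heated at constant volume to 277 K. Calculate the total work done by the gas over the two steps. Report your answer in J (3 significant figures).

W_total ≈ -1010 J

Step 1 (isobaric): W = PΔV = (466 kPa)(4.92 − 7.08 L) = -1007 J.
Step 2 (isochoric): W = 0 (constant volume).
W_total = -1007 + 0 = -1007 J.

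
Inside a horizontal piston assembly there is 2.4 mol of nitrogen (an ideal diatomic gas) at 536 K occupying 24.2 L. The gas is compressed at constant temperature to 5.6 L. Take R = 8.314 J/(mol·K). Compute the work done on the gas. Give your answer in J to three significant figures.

W ≈ 15700 J

Isothermal: W = nRT ln(V₂/V₁).
W = (2.4)(8.314)(536) × ln(5.6/24.2)
  = 10695 × -1.464
W_by_gas = -15653 J; work on gas = −W_by = 15653 J.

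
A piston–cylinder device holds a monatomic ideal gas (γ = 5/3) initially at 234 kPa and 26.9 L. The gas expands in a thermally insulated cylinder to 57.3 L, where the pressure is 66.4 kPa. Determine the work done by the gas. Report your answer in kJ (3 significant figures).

Adiabatic: W = (P₁V₁ − P₂V₂)/(γ − 1) with γ = 5/3.
P₁V₁ = 6295 J, P₂V₂ = 3805 J.
W = (6295 − 3805) / 0.6667 = 3735 J.

W ≈ 3.73 kJ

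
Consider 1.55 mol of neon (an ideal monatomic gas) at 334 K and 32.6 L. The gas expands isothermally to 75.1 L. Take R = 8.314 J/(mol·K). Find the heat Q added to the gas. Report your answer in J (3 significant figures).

Isothermal ⇒ ΔU = 0, so Q = W = nRT ln(V₂/V₁).
Q = (1.55)(8.314)(334) ln(75.1/32.6) = 4304 × 0.8345 = 3592 J.

Q ≈ 3590 J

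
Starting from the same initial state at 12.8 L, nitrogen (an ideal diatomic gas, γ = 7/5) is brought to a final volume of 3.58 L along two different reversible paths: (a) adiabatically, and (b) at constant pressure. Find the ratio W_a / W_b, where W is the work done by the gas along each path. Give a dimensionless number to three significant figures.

Path (a) adiabatic: W = P₁V₁(1 − (V₁/V₂)^(γ−1))/(γ−1) → W_a/(P₁V₁) = -1.662.
Path (b) isobaric: W = P₁(V₂ − V₁) → W_b/(P₁V₁) = -0.7203.
W_a / W_b = -1.662 / -0.7203 = 2.307.

W_a / W_b ≈ 2.31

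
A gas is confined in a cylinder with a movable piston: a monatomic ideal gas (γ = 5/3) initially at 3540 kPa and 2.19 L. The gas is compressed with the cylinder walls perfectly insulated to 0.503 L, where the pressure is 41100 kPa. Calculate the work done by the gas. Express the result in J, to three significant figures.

W ≈ -19400 J

Adiabatic: W = (P₁V₁ − P₂V₂)/(γ − 1) with γ = 5/3.
P₁V₁ = 7753 J, P₂V₂ = 20673 J.
W = (7753 − 20673) / 0.6667 = -19381 J.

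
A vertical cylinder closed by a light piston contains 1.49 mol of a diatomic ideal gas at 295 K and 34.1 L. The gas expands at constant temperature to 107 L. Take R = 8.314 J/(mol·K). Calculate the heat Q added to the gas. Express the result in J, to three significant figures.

Q ≈ 4180 J

Isothermal ⇒ ΔU = 0, so Q = W = nRT ln(V₂/V₁).
Q = (1.49)(8.314)(295) ln(107/34.1) = 3654 × 1.144 = 4179 J.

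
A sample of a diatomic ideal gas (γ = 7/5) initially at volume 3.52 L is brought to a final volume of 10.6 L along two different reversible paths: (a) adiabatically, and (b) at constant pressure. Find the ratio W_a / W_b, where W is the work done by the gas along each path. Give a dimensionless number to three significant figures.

Path (a) adiabatic: W = P₁V₁(1 − (V₁/V₂)^(γ−1))/(γ−1) → W_a/(P₁V₁) = 0.8914.
Path (b) isobaric: W = P₁(V₂ − V₁) → W_b/(P₁V₁) = 2.011.
W_a / W_b = 0.8914 / 2.011 = 0.4432.

W_a / W_b ≈ 0.443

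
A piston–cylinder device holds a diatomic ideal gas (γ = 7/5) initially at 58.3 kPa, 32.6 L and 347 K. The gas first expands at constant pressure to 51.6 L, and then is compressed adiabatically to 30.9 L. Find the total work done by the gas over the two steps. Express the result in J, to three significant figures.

Step 1 (isobaric): W = PΔV = (58.3 kPa)(51.6 − 32.6 L) = 1108 J.
After step 1: P = 58.3 kPa, V = 51.6 L, T = 549.2 K.
Step 2 (adiabatic): W = (P₁V₁ − P₂V₂)/(γ−1) = (3008 − 3693)/0.4 = -1712 J.
W_total = 1108 − 1712 = -604.4 J.

W_total ≈ -604 J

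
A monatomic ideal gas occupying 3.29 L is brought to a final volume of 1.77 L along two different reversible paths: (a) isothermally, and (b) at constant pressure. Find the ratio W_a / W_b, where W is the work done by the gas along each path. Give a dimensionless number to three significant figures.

W_a / W_b ≈ 1.34

Path (a) isothermal: W = P₁V₁ ln(V₂/V₁) → W_a/(P₁V₁) = -0.6199.
Path (b) isobaric: W = P₁(V₂ − V₁) → W_b/(P₁V₁) = -0.462.
W_a / W_b = -0.6199 / -0.462 = 1.342.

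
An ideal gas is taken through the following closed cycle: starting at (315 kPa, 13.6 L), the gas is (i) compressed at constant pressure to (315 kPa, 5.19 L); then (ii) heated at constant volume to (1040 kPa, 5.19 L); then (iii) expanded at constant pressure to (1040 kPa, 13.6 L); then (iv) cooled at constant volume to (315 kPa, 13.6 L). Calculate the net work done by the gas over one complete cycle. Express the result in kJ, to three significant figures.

Constant-volume legs do no work.
W(i) = (315)(5.19 − 13.6) = -2649 J; W(iii) = (1040)(13.6 − 5.19) = 8746 J.
W_net = -2649 + 8746 = 6097 J (the clockwise enclosed area).

W_net ≈ 6.10 kJ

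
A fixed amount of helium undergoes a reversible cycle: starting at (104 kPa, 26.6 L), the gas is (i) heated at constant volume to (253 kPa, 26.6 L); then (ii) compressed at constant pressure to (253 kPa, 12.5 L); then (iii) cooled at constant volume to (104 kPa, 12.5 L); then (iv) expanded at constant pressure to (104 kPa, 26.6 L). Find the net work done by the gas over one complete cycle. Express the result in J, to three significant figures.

W_net ≈ -2100 J

Constant-volume legs do no work.
W(ii) = (253)(12.5 − 26.6) = -3567 J; W(iv) = (104)(26.6 − 12.5) = 1466 J.
W_net = -3567 + 1466 = -2101 J (the counter-clockwise enclosed area).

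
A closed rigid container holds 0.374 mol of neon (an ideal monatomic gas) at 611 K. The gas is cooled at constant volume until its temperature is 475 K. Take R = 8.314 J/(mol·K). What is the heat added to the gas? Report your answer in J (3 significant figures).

Constant volume ⇒ W = 0, so Q = ΔU = nCᵥΔT with Cᵥ = 3R/2 = 12.47 J/(mol·K).
ΔU = (0.374)(12.47)(475 − 611) = -634.3 J.

Q ≈ -634 J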